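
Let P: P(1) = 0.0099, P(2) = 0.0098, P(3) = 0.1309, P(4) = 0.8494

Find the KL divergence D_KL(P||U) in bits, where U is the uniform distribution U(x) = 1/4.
1.2847 bits

U(i) = 1/4 for all i

D_KL(P||U) = Σ P(x) log₂(P(x) / (1/4))
           = Σ P(x) log₂(P(x)) + log₂(4)
           = log₂(4) - H(P)

H(P) = -Σ P(x) log₂(P(x)):
  -P(1)·log₂(P(1)) = -(0.0099)·log₂(0.0099) = 0.06592
  -P(2)·log₂(P(2)) = -(0.0098)·log₂(0.0098) = 0.06540
  -P(3)·log₂(P(3)) = -(0.1309)·log₂(0.1309) = 0.38399
  -P(4)·log₂(P(4)) = -(0.8494)·log₂(0.8494) = 0.20002
H(P) = 0.06592 + 0.06540 + 0.38399 + 0.20002 = 0.71533 bits

log₂(4) = 2.00000 bits

D_KL(P||U) = 2.00000 - 0.71533 = 1.28467 ≈ 1.2847 bits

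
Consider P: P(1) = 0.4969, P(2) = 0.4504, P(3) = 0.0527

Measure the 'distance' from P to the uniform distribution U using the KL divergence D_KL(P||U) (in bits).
0.3416 bits

U(i) = 1/3 for all i

D_KL(P||U) = Σ P(x) log₂(P(x) / (1/3))
           = Σ P(x) log₂(P(x)) + log₂(3)
           = log₂(3) - H(P)

H(P) = -Σ P(x) log₂(P(x)):
  -P(1)·log₂(P(1)) = -(0.4969)·log₂(0.4969) = 0.50136
  -P(2)·log₂(P(2)) = -(0.4504)·log₂(0.4504) = 0.51828
  -P(3)·log₂(P(3)) = -(0.0527)·log₂(0.0527) = 0.22377
H(P) = 0.50136 + 0.51828 + 0.22377 = 1.24341 bits

log₂(3) = 1.58496 bits

D_KL(P||U) = 1.58496 - 1.24341 = 0.34155 ≈ 0.3416 bits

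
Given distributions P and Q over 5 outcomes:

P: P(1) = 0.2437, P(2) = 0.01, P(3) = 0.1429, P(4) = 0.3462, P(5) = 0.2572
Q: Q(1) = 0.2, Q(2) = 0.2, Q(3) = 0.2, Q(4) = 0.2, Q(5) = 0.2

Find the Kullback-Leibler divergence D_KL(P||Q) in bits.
0.3243 bits

D_KL(P||Q) = Σ P(x) log₂(P(x)/Q(x))

Computing term by term:
  P(1)·log₂(P(1)/Q(1)) = 0.2437·log₂(0.2437/0.2) = 0.06948
  P(2)·log₂(P(2)/Q(2)) = 0.01·log₂(0.01/0.2) = -0.04322
  P(3)·log₂(P(3)/Q(3)) = 0.1429·log₂(0.1429/0.2) = -0.06931
  P(4)·log₂(P(4)/Q(4)) = 0.3462·log₂(0.3462/0.2) = 0.27405
  P(5)·log₂(P(5)/Q(5)) = 0.2572·log₂(0.2572/0.2) = 0.09334

D_KL(P||Q) = 0.06948 - 0.04322 - 0.06931 + 0.27405 + 0.09334 = 0.32434 ≈ 0.3243 bits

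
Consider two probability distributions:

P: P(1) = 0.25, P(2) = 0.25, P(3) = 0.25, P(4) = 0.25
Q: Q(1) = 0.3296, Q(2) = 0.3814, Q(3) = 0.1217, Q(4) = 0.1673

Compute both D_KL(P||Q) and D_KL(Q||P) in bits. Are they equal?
D_KL(P||Q) = 0.1525 bits, D_KL(Q||P) = 0.1405 bits. No, they are not equal.

D_KL(P||Q) = Σ P(x) log₂(P(x)/Q(x))

Computing term by term:
  P(1)·log₂(P(1)/Q(1)) = 0.25·log₂(0.25/0.3296) = -0.09970
  P(2)·log₂(P(2)/Q(2)) = 0.25·log₂(0.25/0.3814) = -0.15234
  P(3)·log₂(P(3)/Q(3)) = 0.25·log₂(0.25/0.1217) = 0.25965
  P(4)·log₂(P(4)/Q(4)) = 0.25·log₂(0.25/0.1673) = 0.14487

D_KL(P||Q) = -0.09970 - 0.15234 + 0.25965 + 0.14487 = 0.15248 ≈ 0.1525 bits

D_KL(Q||P) = Σ Q(x) log₂(Q(x)/P(x))

Computing term by term:
  Q(1)·log₂(Q(1)/P(1)) = 0.3296·log₂(0.3296/0.25) = 0.13144
  Q(2)·log₂(Q(2)/P(2)) = 0.3814·log₂(0.3814/0.25) = 0.23242
  Q(3)·log₂(Q(3)/P(3)) = 0.1217·log₂(0.1217/0.25) = -0.12640
  Q(4)·log₂(Q(4)/P(4)) = 0.1673·log₂(0.1673/0.25) = -0.09695

D_KL(Q||P) = 0.13144 + 0.23242 - 0.12640 - 0.09695 = 0.14051 ≈ 0.1405 bits

These are NOT equal (difference: 0.0120 bits). KL divergence is asymmetric: D_KL(P||Q) ≠ D_KL(Q||P) in general.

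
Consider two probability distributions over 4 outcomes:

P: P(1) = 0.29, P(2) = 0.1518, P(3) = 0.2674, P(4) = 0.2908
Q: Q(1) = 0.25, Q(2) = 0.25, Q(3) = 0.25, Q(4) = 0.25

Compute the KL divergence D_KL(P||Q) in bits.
0.0422 bits

D_KL(P||Q) = Σ P(x) log₂(P(x)/Q(x))

Computing term by term:
  P(1)·log₂(P(1)/Q(1)) = 0.29·log₂(0.29/0.25) = 0.06210
  P(2)·log₂(P(2)/Q(2)) = 0.1518·log₂(0.1518/0.25) = -0.10926
  P(3)·log₂(P(3)/Q(3)) = 0.2674·log₂(0.2674/0.25) = 0.02596
  P(4)·log₂(P(4)/Q(4)) = 0.2908·log₂(0.2908/0.25) = 0.06342

D_KL(P||Q) = 0.06210 - 0.10926 + 0.02596 + 0.06342 = 0.04222 ≈ 0.0422 bits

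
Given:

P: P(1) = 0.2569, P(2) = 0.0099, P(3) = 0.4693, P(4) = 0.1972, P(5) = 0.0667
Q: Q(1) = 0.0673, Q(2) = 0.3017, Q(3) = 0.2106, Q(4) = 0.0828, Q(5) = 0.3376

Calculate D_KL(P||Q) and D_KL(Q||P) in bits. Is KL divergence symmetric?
D_KL(P||Q) = 1.0810 bits, D_KL(Q||P) = 1.7999 bits. No, KL divergence is not symmetric.

D_KL(P||Q) = Σ P(x) log₂(P(x)/Q(x))

Computing term by term:
  P(1)·log₂(P(1)/Q(1)) = 0.2569·log₂(0.2569/0.0673) = 0.49647
  P(2)·log₂(P(2)/Q(2)) = 0.0099·log₂(0.0099/0.3017) = -0.04880
  P(3)·log₂(P(3)/Q(3)) = 0.4693·log₂(0.4693/0.2106) = 0.54251
  P(4)·log₂(P(4)/Q(4)) = 0.1972·log₂(0.1972/0.0828) = 0.24689
  P(5)·log₂(P(5)/Q(5)) = 0.0667·log₂(0.0667/0.3376) = -0.15605

D_KL(P||Q) = 0.49647 - 0.04880 + 0.54251 + 0.24689 - 0.15605 = 1.08102 ≈ 1.0810 bits

D_KL(Q||P) = Σ Q(x) log₂(Q(x)/P(x))

Computing term by term:
  Q(1)·log₂(Q(1)/P(1)) = 0.0673·log₂(0.0673/0.2569) = -0.13006
  Q(2)·log₂(Q(2)/P(2)) = 0.3017·log₂(0.3017/0.0099) = 1.48724
  Q(3)·log₂(Q(3)/P(3)) = 0.2106·log₂(0.2106/0.4693) = -0.24345
  Q(4)·log₂(Q(4)/P(4)) = 0.0828·log₂(0.0828/0.1972) = -0.10366
  Q(5)·log₂(Q(5)/P(5)) = 0.3376·log₂(0.3376/0.0667) = 0.78983

D_KL(Q||P) = -0.13006 + 1.48724 - 0.24345 - 0.10366 + 0.78983 = 1.79990 ≈ 1.7999 bits

These are NOT equal (difference: 0.7189 bits). KL divergence is asymmetric: D_KL(P||Q) ≠ D_KL(Q||P) in general.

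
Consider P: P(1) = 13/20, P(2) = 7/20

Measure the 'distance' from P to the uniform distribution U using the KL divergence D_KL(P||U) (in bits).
0.0659 bits

U(i) = 1/2 for all i

D_KL(P||U) = Σ P(x) log₂(P(x) / (1/2))
           = Σ P(x) log₂(P(x)) + log₂(2)
           = log₂(2) - H(P)

H(P) = -Σ P(x) log₂(P(x)):
  -P(1)·log₂(P(1)) = -(13/20)·log₂(13/20) = 0.40397
  -P(2)·log₂(P(2)) = -(7/20)·log₂(7/20) = 0.53010
H(P) = 0.40397 + 0.53010 = 0.93407 bits

log₂(2) = 1.00000 bits

D_KL(P||U) = 1.00000 - 0.93407 = 0.06593 ≈ 0.0659 bits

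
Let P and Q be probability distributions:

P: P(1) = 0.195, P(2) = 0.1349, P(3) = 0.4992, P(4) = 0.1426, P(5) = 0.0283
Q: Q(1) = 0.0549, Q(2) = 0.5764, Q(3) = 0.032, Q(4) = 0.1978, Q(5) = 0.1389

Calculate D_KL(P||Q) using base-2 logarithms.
1.9202 bits

D_KL(P||Q) = Σ P(x) log₂(P(x)/Q(x))

Computing term by term:
  P(1)·log₂(P(1)/Q(1)) = 0.195·log₂(0.195/0.0549) = 0.35658
  P(2)·log₂(P(2)/Q(2)) = 0.1349·log₂(0.1349/0.5764) = -0.28264
  P(3)·log₂(P(3)/Q(3)) = 0.4992·log₂(0.4992/0.032) = 1.97857
  P(4)·log₂(P(4)/Q(4)) = 0.1426·log₂(0.1426/0.1978) = -0.06732
  P(5)·log₂(P(5)/Q(5)) = 0.0283·log₂(0.0283/0.1389) = -0.06495

D_KL(P||Q) = 0.35658 - 0.28264 + 1.97857 - 0.06732 - 0.06495 = 1.92024 ≈ 1.9202 bits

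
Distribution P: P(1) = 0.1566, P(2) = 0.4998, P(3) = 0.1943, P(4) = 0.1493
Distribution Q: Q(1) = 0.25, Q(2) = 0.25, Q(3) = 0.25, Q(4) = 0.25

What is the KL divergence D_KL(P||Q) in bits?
0.2121 bits

D_KL(P||Q) = Σ P(x) log₂(P(x)/Q(x))

Computing term by term:
  P(1)·log₂(P(1)/Q(1)) = 0.1566·log₂(0.1566/0.25) = -0.10568
  P(2)·log₂(P(2)/Q(2)) = 0.4998·log₂(0.4998/0.25) = 0.49951
  P(3)·log₂(P(3)/Q(3)) = 0.1943·log₂(0.1943/0.25) = -0.07066
  P(4)·log₂(P(4)/Q(4)) = 0.1493·log₂(0.1493/0.25) = -0.11104

D_KL(P||Q) = -0.10568 + 0.49951 - 0.07066 - 0.11104 = 0.21213 ≈ 0.2121 bits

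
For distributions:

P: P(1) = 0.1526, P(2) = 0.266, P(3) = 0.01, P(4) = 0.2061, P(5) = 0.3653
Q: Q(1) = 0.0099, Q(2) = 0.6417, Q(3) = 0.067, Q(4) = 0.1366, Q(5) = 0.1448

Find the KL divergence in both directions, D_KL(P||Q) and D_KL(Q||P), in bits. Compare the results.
D_KL(P||Q) = 0.8468 bits, D_KL(Q||P) = 0.6857 bits. D_KL(P||Q) is larger than D_KL(Q||P) by 0.1611 bits; the two directions differ.

D_KL(P||Q) = Σ P(x) log₂(P(x)/Q(x))

Computing term by term:
  P(1)·log₂(P(1)/Q(1)) = 0.1526·log₂(0.1526/0.0099) = 0.60219
  P(2)·log₂(P(2)/Q(2)) = 0.266·log₂(0.266/0.6417) = -0.33795
  P(3)·log₂(P(3)/Q(3)) = 0.01·log₂(0.01/0.067) = -0.02744
  P(4)·log₂(P(4)/Q(4)) = 0.2061·log₂(0.2061/0.1366) = 0.12230
  P(5)·log₂(P(5)/Q(5)) = 0.3653·log₂(0.3653/0.1448) = 0.48768

D_KL(P||Q) = 0.60219 - 0.33795 - 0.02744 + 0.12230 + 0.48768 = 0.84678 ≈ 0.8468 bits

D_KL(Q||P) = Σ Q(x) log₂(Q(x)/P(x))

Computing term by term:
  Q(1)·log₂(Q(1)/P(1)) = 0.0099·log₂(0.0099/0.1526) = -0.03907
  Q(2)·log₂(Q(2)/P(2)) = 0.6417·log₂(0.6417/0.266) = 0.81526
  Q(3)·log₂(Q(3)/P(3)) = 0.067·log₂(0.067/0.01) = 0.18386
  Q(4)·log₂(Q(4)/P(4)) = 0.1366·log₂(0.1366/0.2061) = -0.08106
  Q(5)·log₂(Q(5)/P(5)) = 0.1448·log₂(0.1448/0.3653) = -0.19331

D_KL(Q||P) = -0.03907 + 0.81526 + 0.18386 - 0.08106 - 0.19331 = 0.68568 ≈ 0.6857 bits

These are NOT equal (difference: 0.1611 bits). KL divergence is asymmetric: D_KL(P||Q) ≠ D_KL(Q||P) in general.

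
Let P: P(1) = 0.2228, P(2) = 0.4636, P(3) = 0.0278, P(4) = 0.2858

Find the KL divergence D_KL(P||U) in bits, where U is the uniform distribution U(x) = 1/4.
0.3431 bits

U(i) = 1/4 for all i

D_KL(P||U) = Σ P(x) log₂(P(x) / (1/4))
           = Σ P(x) log₂(P(x)) + log₂(4)
           = log₂(4) - H(P)

H(P) = -Σ P(x) log₂(P(x)):
  -P(1)·log₂(P(1)) = -(0.2228)·log₂(0.2228) = 0.48262
  -P(2)·log₂(P(2)) = -(0.4636)·log₂(0.4636) = 0.51415
  -P(3)·log₂(P(3)) = -(0.0278)·log₂(0.0278) = 0.14369
  -P(4)·log₂(P(4)) = -(0.2858)·log₂(0.2858) = 0.51642
H(P) = 0.48262 + 0.51415 + 0.14369 + 0.51642 = 1.65688 bits

log₂(4) = 2.00000 bits

D_KL(P||U) = 2.00000 - 1.65688 = 0.34312 ≈ 0.3431 bits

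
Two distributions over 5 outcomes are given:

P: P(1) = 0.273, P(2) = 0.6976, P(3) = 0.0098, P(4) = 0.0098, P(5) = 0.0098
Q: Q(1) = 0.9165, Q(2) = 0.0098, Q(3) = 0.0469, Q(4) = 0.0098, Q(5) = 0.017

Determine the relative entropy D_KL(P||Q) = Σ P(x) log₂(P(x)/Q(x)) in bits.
3.7857 bits

D_KL(P||Q) = Σ P(x) log₂(P(x)/Q(x))

Computing term by term:
  P(1)·log₂(P(1)/Q(1)) = 0.273·log₂(0.273/0.9165) = -0.47699
  P(2)·log₂(P(2)/Q(2)) = 0.6976·log₂(0.6976/0.0098) = 4.29266
  P(3)·log₂(P(3)/Q(3)) = 0.0098·log₂(0.0098/0.0469) = -0.02214
  P(4)·log₂(P(4)/Q(4)) = 0.0098·log₂(0.0098/0.0098) = 0.00000
  P(5)·log₂(P(5)/Q(5)) = 0.0098·log₂(0.0098/0.017) = -0.00779

D_KL(P||Q) = -0.47699 + 4.29266 - 0.02214 + 0.00000 - 0.00779 = 3.78574 ≈ 3.7857 bits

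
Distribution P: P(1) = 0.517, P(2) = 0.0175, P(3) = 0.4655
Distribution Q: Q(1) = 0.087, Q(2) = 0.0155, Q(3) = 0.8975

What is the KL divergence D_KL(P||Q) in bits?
0.8914 bits

D_KL(P||Q) = Σ P(x) log₂(P(x)/Q(x))

Computing term by term:
  P(1)·log₂(P(1)/Q(1)) = 0.517·log₂(0.517/0.087) = 1.32925
  P(2)·log₂(P(2)/Q(2)) = 0.0175·log₂(0.0175/0.0155) = 0.00306
  P(3)·log₂(P(3)/Q(3)) = 0.4655·log₂(0.4655/0.8975) = -0.44089

D_KL(P||Q) = 1.32925 + 0.00306 - 0.44089 = 0.89142 ≈ 0.8914 bits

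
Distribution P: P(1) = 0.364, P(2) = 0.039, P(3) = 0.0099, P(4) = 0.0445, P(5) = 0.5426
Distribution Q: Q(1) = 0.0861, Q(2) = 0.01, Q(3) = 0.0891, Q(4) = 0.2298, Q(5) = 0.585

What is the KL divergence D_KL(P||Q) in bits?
0.6380 bits

D_KL(P||Q) = Σ P(x) log₂(P(x)/Q(x))

Computing term by term:
  P(1)·log₂(P(1)/Q(1)) = 0.364·log₂(0.364/0.0861) = 0.75707
  P(2)·log₂(P(2)/Q(2)) = 0.039·log₂(0.039/0.01) = 0.07658
  P(3)·log₂(P(3)/Q(3)) = 0.0099·log₂(0.0099/0.0891) = -0.03138
  P(4)·log₂(P(4)/Q(4)) = 0.0445·log₂(0.0445/0.2298) = -0.10540
  P(5)·log₂(P(5)/Q(5)) = 0.5426·log₂(0.5426/0.585) = -0.05890

D_KL(P||Q) = 0.75707 + 0.07658 - 0.03138 - 0.10540 - 0.05890 = 0.63797 ≈ 0.6380 bits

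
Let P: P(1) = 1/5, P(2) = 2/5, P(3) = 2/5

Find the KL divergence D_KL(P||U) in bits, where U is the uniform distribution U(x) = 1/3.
0.0630 bits

U(i) = 1/3 for all i

D_KL(P||U) = Σ P(x) log₂(P(x) / (1/3))
           = Σ P(x) log₂(P(x)) + log₂(3)
           = log₂(3) - H(P)

H(P) = -Σ P(x) log₂(P(x)):
  -P(1)·log₂(P(1)) = -(1/5)·log₂(1/5) = 0.46439
  -P(2)·log₂(P(2)) = -(2/5)·log₂(2/5) = 0.52877
  -P(3)·log₂(P(3)) = -(2/5)·log₂(2/5) = 0.52877
H(P) = 0.46439 + 0.52877 + 0.52877 = 1.52193 bits

log₂(3) = 1.58496 bits

D_KL(P||U) = 1.58496 - 1.52193 = 0.06303 ≈ 0.0630 bits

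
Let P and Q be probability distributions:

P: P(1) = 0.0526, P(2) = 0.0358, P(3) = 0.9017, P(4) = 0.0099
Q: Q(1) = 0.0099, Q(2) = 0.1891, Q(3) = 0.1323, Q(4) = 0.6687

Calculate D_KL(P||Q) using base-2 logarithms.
2.4773 bits

D_KL(P||Q) = Σ P(x) log₂(P(x)/Q(x))

Computing term by term:
  P(1)·log₂(P(1)/Q(1)) = 0.0526·log₂(0.0526/0.0099) = 0.12674
  P(2)·log₂(P(2)/Q(2)) = 0.0358·log₂(0.0358/0.1891) = -0.08596
  P(3)·log₂(P(3)/Q(3)) = 0.9017·log₂(0.9017/0.1323) = 2.49666
  P(4)·log₂(P(4)/Q(4)) = 0.0099·log₂(0.0099/0.6687) = -0.06017

D_KL(P||Q) = 0.12674 - 0.08596 + 2.49666 - 0.06017 = 2.47727 ≈ 2.4773 bits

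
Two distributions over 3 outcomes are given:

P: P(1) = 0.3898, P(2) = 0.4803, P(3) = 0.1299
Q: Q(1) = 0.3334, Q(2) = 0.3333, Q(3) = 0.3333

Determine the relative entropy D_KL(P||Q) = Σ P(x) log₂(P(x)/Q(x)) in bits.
0.1645 bits

D_KL(P||Q) = Σ P(x) log₂(P(x)/Q(x))

Computing term by term:
  P(1)·log₂(P(1)/Q(1)) = 0.3898·log₂(0.3898/0.3334) = 0.08789
  P(2)·log₂(P(2)/Q(2)) = 0.4803·log₂(0.4803/0.3333) = 0.25317
  P(3)·log₂(P(3)/Q(3)) = 0.1299·log₂(0.1299/0.3333) = -0.17659

D_KL(P||Q) = 0.08789 + 0.25317 - 0.17659 = 0.16447 ≈ 0.1645 bits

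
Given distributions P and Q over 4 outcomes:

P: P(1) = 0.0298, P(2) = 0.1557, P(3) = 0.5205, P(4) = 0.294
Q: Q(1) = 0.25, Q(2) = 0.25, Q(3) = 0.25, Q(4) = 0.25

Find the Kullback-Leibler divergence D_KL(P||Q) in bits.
0.4216 bits

D_KL(P||Q) = Σ P(x) log₂(P(x)/Q(x))

Computing term by term:
  P(1)·log₂(P(1)/Q(1)) = 0.0298·log₂(0.0298/0.25) = -0.09144
  P(2)·log₂(P(2)/Q(2)) = 0.1557·log₂(0.1557/0.25) = -0.10637
  P(3)·log₂(P(3)/Q(3)) = 0.5205·log₂(0.5205/0.25) = 0.55067
  P(4)·log₂(P(4)/Q(4)) = 0.294·log₂(0.294/0.25) = 0.06876

D_KL(P||Q) = -0.09144 - 0.10637 + 0.55067 + 0.06876 = 0.42162 ≈ 0.4216 bits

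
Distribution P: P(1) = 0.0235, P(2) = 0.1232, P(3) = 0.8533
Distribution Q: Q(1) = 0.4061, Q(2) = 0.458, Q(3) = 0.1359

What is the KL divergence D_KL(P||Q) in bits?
1.9317 bits

D_KL(P||Q) = Σ P(x) log₂(P(x)/Q(x))

Computing term by term:
  P(1)·log₂(P(1)/Q(1)) = 0.0235·log₂(0.0235/0.4061) = -0.09661
  P(2)·log₂(P(2)/Q(2)) = 0.1232·log₂(0.1232/0.458) = -0.23338
  P(3)·log₂(P(3)/Q(3)) = 0.8533·log₂(0.8533/0.1359) = 2.26168

D_KL(P||Q) = -0.09661 - 0.23338 + 2.26168 = 1.93169 ≈ 1.9317 bits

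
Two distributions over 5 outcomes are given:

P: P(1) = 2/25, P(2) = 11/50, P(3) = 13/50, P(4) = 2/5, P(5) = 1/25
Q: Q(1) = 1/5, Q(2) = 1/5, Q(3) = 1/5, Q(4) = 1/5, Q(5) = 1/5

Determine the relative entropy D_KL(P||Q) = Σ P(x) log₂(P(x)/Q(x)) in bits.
0.3300 bits

D_KL(P||Q) = Σ P(x) log₂(P(x)/Q(x))

Computing term by term:
  P(1)·log₂(P(1)/Q(1)) = (2/25)·log₂((2/25)/(1/5)) = -0.10575
  P(2)·log₂(P(2)/Q(2)) = (11/50)·log₂((11/50)/(1/5)) = 0.03025
  P(3)·log₂(P(3)/Q(3)) = (13/50)·log₂((13/50)/(1/5)) = 0.09841
  P(4)·log₂(P(4)/Q(4)) = (2/5)·log₂((2/5)/(1/5)) = 0.40000
  P(5)·log₂(P(5)/Q(5)) = (1/25)·log₂((1/25)/(1/5)) = -0.09288

D_KL(P||Q) = -0.10575 + 0.03025 + 0.09841 + 0.40000 - 0.09288 = 0.33003 ≈ 0.3300 bits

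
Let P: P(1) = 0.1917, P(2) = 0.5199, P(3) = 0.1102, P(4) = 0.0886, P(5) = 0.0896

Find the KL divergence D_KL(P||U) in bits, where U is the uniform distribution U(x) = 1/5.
0.4022 bits

U(i) = 1/5 for all i

D_KL(P||U) = Σ P(x) log₂(P(x) / (1/5))
           = Σ P(x) log₂(P(x)) + log₂(5)
           = log₂(5) - H(P)

H(P) = -Σ P(x) log₂(P(x)):
  -P(1)·log₂(P(1)) = -(0.1917)·log₂(0.1917) = 0.45684
  -P(2)·log₂(P(2)) = -(0.5199)·log₂(0.5199) = 0.49063
  -P(3)·log₂(P(3)) = -(0.1102)·log₂(0.1102) = 0.35063
  -P(4)·log₂(P(4)) = -(0.0886)·log₂(0.0886) = 0.30979
  -P(5)·log₂(P(5)) = -(0.0896)·log₂(0.0896) = 0.31184
H(P) = 0.45684 + 0.49063 + 0.35063 + 0.30979 + 0.31184 = 1.91973 bits

log₂(5) = 2.32193 bits

D_KL(P||U) = 2.32193 - 1.91973 = 0.40220 ≈ 0.4022 bits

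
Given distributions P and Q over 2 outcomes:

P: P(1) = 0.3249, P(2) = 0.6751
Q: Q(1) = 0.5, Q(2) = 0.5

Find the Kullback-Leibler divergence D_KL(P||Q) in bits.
0.0904 bits

D_KL(P||Q) = Σ P(x) log₂(P(x)/Q(x))

Computing term by term:
  P(1)·log₂(P(1)/Q(1)) = 0.3249·log₂(0.3249/0.5) = -0.20207
  P(2)·log₂(P(2)/Q(2)) = 0.6751·log₂(0.6751/0.5) = 0.29244

D_KL(P||Q) = -0.20207 + 0.29244 = 0.09037 ≈ 0.0904 bits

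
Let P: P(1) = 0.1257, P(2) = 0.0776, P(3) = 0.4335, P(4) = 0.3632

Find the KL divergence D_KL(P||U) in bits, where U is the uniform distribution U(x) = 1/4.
0.2843 bits

U(i) = 1/4 for all i

D_KL(P||U) = Σ P(x) log₂(P(x) / (1/4))
           = Σ P(x) log₂(P(x)) + log₂(4)
           = log₂(4) - H(P)

H(P) = -Σ P(x) log₂(P(x)):
  -P(1)·log₂(P(1)) = -(0.1257)·log₂(0.1257) = 0.37609
  -P(2)·log₂(P(2)) = -(0.0776)·log₂(0.0776) = 0.28617
  -P(3)·log₂(P(3)) = -(0.4335)·log₂(0.4335) = 0.52276
  -P(4)·log₂(P(4)) = -(0.3632)·log₂(0.3632) = 0.53069
H(P) = 0.37609 + 0.28617 + 0.52276 + 0.53069 = 1.71571 bits

log₂(4) = 2.00000 bits

D_KL(P||U) = 2.00000 - 1.71571 = 0.28429 ≈ 0.2843 bits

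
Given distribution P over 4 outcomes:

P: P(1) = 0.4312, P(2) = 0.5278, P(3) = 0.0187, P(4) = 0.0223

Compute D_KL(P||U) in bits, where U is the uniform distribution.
0.7604 bits

U(i) = 1/4 for all i

D_KL(P||U) = Σ P(x) log₂(P(x) / (1/4))
           = Σ P(x) log₂(P(x)) + log₂(4)
           = log₂(4) - H(P)

H(P) = -Σ P(x) log₂(P(x)):
  -P(1)·log₂(P(1)) = -(0.4312)·log₂(0.4312) = 0.52329
  -P(2)·log₂(P(2)) = -(0.5278)·log₂(0.5278) = 0.48660
  -P(3)·log₂(P(3)) = -(0.0187)·log₂(0.0187) = 0.10735
  -P(4)·log₂(P(4)) = -(0.0223)·log₂(0.0223) = 0.12236
H(P) = 0.52329 + 0.48660 + 0.10735 + 0.12236 = 1.23960 bits

log₂(4) = 2.00000 bits

D_KL(P||U) = 2.00000 - 1.23960 = 0.76040 ≈ 0.7604 bits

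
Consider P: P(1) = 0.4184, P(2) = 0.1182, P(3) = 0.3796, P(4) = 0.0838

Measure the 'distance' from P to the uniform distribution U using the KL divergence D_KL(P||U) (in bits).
0.2797 bits

U(i) = 1/4 for all i

D_KL(P||U) = Σ P(x) log₂(P(x) / (1/4))
           = Σ P(x) log₂(P(x)) + log₂(4)
           = log₂(4) - H(P)

H(P) = -Σ P(x) log₂(P(x)):
  -P(1)·log₂(P(1)) = -(0.4184)·log₂(0.4184) = 0.52595
  -P(2)·log₂(P(2)) = -(0.1182)·log₂(0.1182) = 0.36414
  -P(3)·log₂(P(3)) = -(0.3796)·log₂(0.3796) = 0.53047
  -P(4)·log₂(P(4)) = -(0.0838)·log₂(0.0838) = 0.29974
H(P) = 0.52595 + 0.36414 + 0.53047 + 0.29974 = 1.72030 bits

log₂(4) = 2.00000 bits

D_KL(P||U) = 2.00000 - 1.72030 = 0.27970 ≈ 0.2797 bits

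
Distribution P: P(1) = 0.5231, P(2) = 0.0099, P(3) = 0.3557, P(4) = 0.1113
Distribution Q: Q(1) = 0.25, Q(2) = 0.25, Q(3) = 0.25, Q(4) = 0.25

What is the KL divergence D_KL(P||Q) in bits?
0.5621 bits

D_KL(P||Q) = Σ P(x) log₂(P(x)/Q(x))

Computing term by term:
  P(1)·log₂(P(1)/Q(1)) = 0.5231·log₂(0.5231/0.25) = 0.55718
  P(2)·log₂(P(2)/Q(2)) = 0.0099·log₂(0.0099/0.25) = -0.04612
  P(3)·log₂(P(3)/Q(3)) = 0.3557·log₂(0.3557/0.25) = 0.18096
  P(4)·log₂(P(4)/Q(4)) = 0.1113·log₂(0.1113/0.25) = -0.12994

D_KL(P||Q) = 0.55718 - 0.04612 + 0.18096 - 0.12994 = 0.56208 ≈ 0.5621 bits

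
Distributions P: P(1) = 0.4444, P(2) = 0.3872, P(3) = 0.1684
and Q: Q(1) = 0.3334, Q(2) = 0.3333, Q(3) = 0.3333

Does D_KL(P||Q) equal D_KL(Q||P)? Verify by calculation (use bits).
D_KL(P||Q) = 0.1021 bits, D_KL(Q||P) = 0.1180 bits. No — D_KL(P||Q) ≠ D_KL(Q||P) for this pair.

D_KL(P||Q) = Σ P(x) log₂(P(x)/Q(x))

Computing term by term:
  P(1)·log₂(P(1)/Q(1)) = 0.4444·log₂(0.4444/0.3334) = 0.18425
  P(2)·log₂(P(2)/Q(2)) = 0.3872·log₂(0.3872/0.3333) = 0.08373
  P(3)·log₂(P(3)/Q(3)) = 0.1684·log₂(0.1684/0.3333) = -0.16586

D_KL(P||Q) = 0.18425 + 0.08373 - 0.16586 = 0.10212 ≈ 0.1021 bits

D_KL(Q||P) = Σ Q(x) log₂(Q(x)/P(x))

Computing term by term:
  Q(1)·log₂(Q(1)/P(1)) = 0.3334·log₂(0.3334/0.4444) = -0.13823
  Q(2)·log₂(Q(2)/P(2)) = 0.3333·log₂(0.3333/0.3872) = -0.07208
  Q(3)·log₂(Q(3)/P(3)) = 0.3333·log₂(0.3333/0.1684) = 0.32828

D_KL(Q||P) = -0.13823 - 0.07208 + 0.32828 = 0.11797 ≈ 0.1180 bits

These are NOT equal (difference: 0.0159 bits). KL divergence is asymmetric: D_KL(P||Q) ≠ D_KL(Q||P) in general.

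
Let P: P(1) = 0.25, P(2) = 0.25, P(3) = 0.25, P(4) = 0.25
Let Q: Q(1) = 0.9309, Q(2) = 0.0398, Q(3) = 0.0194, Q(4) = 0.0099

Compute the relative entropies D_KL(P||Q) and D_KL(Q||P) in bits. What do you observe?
D_KL(P||Q) = 2.2751 bits, D_KL(Q||P) = 1.5425 bits. The two directions give different values (D_KL(P||Q) exceeds D_KL(Q||P) by 0.7326 bits): KL divergence is asymmetric.

D_KL(P||Q) = Σ P(x) log₂(P(x)/Q(x))

Computing term by term:
  P(1)·log₂(P(1)/Q(1)) = 0.25·log₂(0.25/0.9309) = -0.47417
  P(2)·log₂(P(2)/Q(2)) = 0.25·log₂(0.25/0.0398) = 0.66277
  P(3)·log₂(P(3)/Q(3)) = 0.25·log₂(0.25/0.0194) = 0.92195
  P(4)·log₂(P(4)/Q(4)) = 0.25·log₂(0.25/0.0099) = 1.16459

D_KL(P||Q) = -0.47417 + 0.66277 + 0.92195 + 1.16459 = 2.27514 ≈ 2.2751 bits

D_KL(Q||P) = Σ Q(x) log₂(Q(x)/P(x))

Computing term by term:
  Q(1)·log₂(Q(1)/P(1)) = 0.9309·log₂(0.9309/0.25) = 1.76564
  Q(2)·log₂(Q(2)/P(2)) = 0.0398·log₂(0.0398/0.25) = -0.10551
  Q(3)·log₂(Q(3)/P(3)) = 0.0194·log₂(0.0194/0.25) = -0.07154
  Q(4)·log₂(Q(4)/P(4)) = 0.0099·log₂(0.0099/0.25) = -0.04612

D_KL(Q||P) = 1.76564 - 0.10551 - 0.07154 - 0.04612 = 1.54247 ≈ 1.5425 bits

These are NOT equal (difference: 0.7326 bits). KL divergence is asymmetric: D_KL(P||Q) ≠ D_KL(Q||P) in general.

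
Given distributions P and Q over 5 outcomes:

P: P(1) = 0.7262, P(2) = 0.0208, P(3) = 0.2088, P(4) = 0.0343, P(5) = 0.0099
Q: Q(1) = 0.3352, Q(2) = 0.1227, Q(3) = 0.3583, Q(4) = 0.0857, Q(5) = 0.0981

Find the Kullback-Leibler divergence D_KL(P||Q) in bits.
0.5160 bits

D_KL(P||Q) = Σ P(x) log₂(P(x)/Q(x))

Computing term by term:
  P(1)·log₂(P(1)/Q(1)) = 0.7262·log₂(0.7262/0.3352) = 0.80996
  P(2)·log₂(P(2)/Q(2)) = 0.0208·log₂(0.0208/0.1227) = -0.05326
  P(3)·log₂(P(3)/Q(3)) = 0.2088·log₂(0.2088/0.3583) = -0.16266
  P(4)·log₂(P(4)/Q(4)) = 0.0343·log₂(0.0343/0.0857) = -0.04531
  P(5)·log₂(P(5)/Q(5)) = 0.0099·log₂(0.0099/0.0981) = -0.03276

D_KL(P||Q) = 0.80996 - 0.05326 - 0.16266 - 0.04531 - 0.03276 = 0.51597 ≈ 0.5160 bits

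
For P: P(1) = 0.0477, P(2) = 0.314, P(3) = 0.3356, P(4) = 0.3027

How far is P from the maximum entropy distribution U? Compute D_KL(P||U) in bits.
0.2154 bits

U(i) = 1/4 for all i

D_KL(P||U) = Σ P(x) log₂(P(x) / (1/4))
           = Σ P(x) log₂(P(x)) + log₂(4)
           = log₂(4) - H(P)

H(P) = -Σ P(x) log₂(P(x)):
  -P(1)·log₂(P(1)) = -(0.0477)·log₂(0.0477) = 0.20940
  -P(2)·log₂(P(2)) = -(0.314)·log₂(0.314) = 0.52475
  -P(3)·log₂(P(3)) = -(0.3356)·log₂(0.3356) = 0.52863
  -P(4)·log₂(P(4)) = -(0.3027)·log₂(0.3027) = 0.52187
H(P) = 0.20940 + 0.52475 + 0.52863 + 0.52187 = 1.78465 bits

log₂(4) = 2.00000 bits

D_KL(P||U) = 2.00000 - 1.78465 = 0.21535 ≈ 0.2154 bits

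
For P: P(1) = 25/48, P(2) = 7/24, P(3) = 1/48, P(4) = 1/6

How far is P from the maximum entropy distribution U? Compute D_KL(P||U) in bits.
0.4442 bits

U(i) = 1/4 for all i

D_KL(P||U) = Σ P(x) log₂(P(x) / (1/4))
           = Σ P(x) log₂(P(x)) + log₂(4)
           = log₂(4) - H(P)

H(P) = -Σ P(x) log₂(P(x)):
  -P(1)·log₂(P(1)) = -(25/48)·log₂(25/48) = 0.49016
  -P(2)·log₂(P(2)) = -(7/24)·log₂(7/24) = 0.51847
  -P(3)·log₂(P(3)) = -(1/48)·log₂(1/48) = 0.11635
  -P(4)·log₂(P(4)) = -(1/6)·log₂(1/6) = 0.43083
H(P) = 0.49016 + 0.51847 + 0.11635 + 0.43083 = 1.55581 bits

log₂(4) = 2.00000 bits

D_KL(P||U) = 2.00000 - 1.55581 = 0.44419 ≈ 0.4442 bits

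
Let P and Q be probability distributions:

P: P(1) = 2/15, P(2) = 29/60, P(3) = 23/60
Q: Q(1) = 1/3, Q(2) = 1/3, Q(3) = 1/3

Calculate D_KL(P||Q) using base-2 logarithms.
0.1601 bits

D_KL(P||Q) = Σ P(x) log₂(P(x)/Q(x))

Computing term by term:
  P(1)·log₂(P(1)/Q(1)) = (2/15)·log₂((2/15)/(1/3)) = -0.17626
  P(2)·log₂(P(2)/Q(2)) = (29/60)·log₂((29/60)/(1/3)) = 0.25909
  P(3)·log₂(P(3)/Q(3)) = (23/60)·log₂((23/60)/(1/3)) = 0.07729

D_KL(P||Q) = -0.17626 + 0.25909 + 0.07729 = 0.16012 ≈ 0.1601 bits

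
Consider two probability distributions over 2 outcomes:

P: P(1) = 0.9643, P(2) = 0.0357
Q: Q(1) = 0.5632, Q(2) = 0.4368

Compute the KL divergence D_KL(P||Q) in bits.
0.6192 bits

D_KL(P||Q) = Σ P(x) log₂(P(x)/Q(x))

Computing term by term:
  P(1)·log₂(P(1)/Q(1)) = 0.9643·log₂(0.9643/0.5632) = 0.74814
  P(2)·log₂(P(2)/Q(2)) = 0.0357·log₂(0.0357/0.4368) = -0.12898

D_KL(P||Q) = 0.74814 - 0.12898 = 0.61916 ≈ 0.6192 bits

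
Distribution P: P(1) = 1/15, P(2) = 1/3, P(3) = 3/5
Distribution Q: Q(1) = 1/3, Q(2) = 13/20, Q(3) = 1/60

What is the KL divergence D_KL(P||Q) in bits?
2.6260 bits

D_KL(P||Q) = Σ P(x) log₂(P(x)/Q(x))

Computing term by term:
  P(1)·log₂(P(1)/Q(1)) = (1/15)·log₂((1/15)/(1/3)) = -0.15480
  P(2)·log₂(P(2)/Q(2)) = (1/3)·log₂((1/3)/(13/20)) = -0.32116
  P(3)·log₂(P(3)/Q(3)) = (3/5)·log₂((3/5)/(1/60)) = 3.10196

D_KL(P||Q) = -0.15480 - 0.32116 + 3.10196 = 2.62600 ≈ 2.6260 bits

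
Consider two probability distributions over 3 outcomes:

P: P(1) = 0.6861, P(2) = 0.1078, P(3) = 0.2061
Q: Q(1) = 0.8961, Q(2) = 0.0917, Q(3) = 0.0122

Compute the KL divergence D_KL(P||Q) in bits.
0.6014 bits

D_KL(P||Q) = Σ P(x) log₂(P(x)/Q(x))

Computing term by term:
  P(1)·log₂(P(1)/Q(1)) = 0.6861·log₂(0.6861/0.8961) = -0.26431
  P(2)·log₂(P(2)/Q(2)) = 0.1078·log₂(0.1078/0.0917) = 0.02516
  P(3)·log₂(P(3)/Q(3)) = 0.2061·log₂(0.2061/0.0122) = 0.84056

D_KL(P||Q) = -0.26431 + 0.02516 + 0.84056 = 0.60141 ≈ 0.6014 bits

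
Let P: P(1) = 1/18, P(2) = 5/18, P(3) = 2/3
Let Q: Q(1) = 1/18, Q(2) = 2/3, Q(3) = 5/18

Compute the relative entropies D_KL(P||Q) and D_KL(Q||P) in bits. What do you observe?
D_KL(P||Q) = 0.4912 bits, D_KL(Q||P) = 0.4912 bits. The two directions give the same value here, because Q is a self-inverse relabeling of P; in general KL divergence is asymmetric.

D_KL(P||Q) = Σ P(x) log₂(P(x)/Q(x))

Computing term by term:
  P(1)·log₂(P(1)/Q(1)) = (1/18)·log₂((1/18)/(1/18)) = 0.00000
  P(2)·log₂(P(2)/Q(2)) = (5/18)·log₂((5/18)/(2/3)) = -0.35084
  P(3)·log₂(P(3)/Q(3)) = (2/3)·log₂((2/3)/(5/18)) = 0.84202

D_KL(P||Q) = 0.00000 - 0.35084 + 0.84202 = 0.49118 ≈ 0.4912 bits

D_KL(Q||P) = Σ Q(x) log₂(Q(x)/P(x))

Computing term by term:
  Q(1)·log₂(Q(1)/P(1)) = (1/18)·log₂((1/18)/(1/18)) = 0.00000
  Q(2)·log₂(Q(2)/P(2)) = (2/3)·log₂((2/3)/(5/18)) = 0.84202
  Q(3)·log₂(Q(3)/P(3)) = (5/18)·log₂((5/18)/(2/3)) = -0.35084

D_KL(Q||P) = 0.00000 + 0.84202 - 0.35084 = 0.49118 ≈ 0.4912 bits

These ARE equal here. Q is P with outcomes relabeled (Q(2) = P(3), Q(3) = P(2)) by a relabeling that is its own inverse, so the two sums contain exactly the same terms in a different order. This is a special case — KL divergence is not symmetric in general: D_KL(P||Q) ≠ D_KL(Q||P) for most P, Q.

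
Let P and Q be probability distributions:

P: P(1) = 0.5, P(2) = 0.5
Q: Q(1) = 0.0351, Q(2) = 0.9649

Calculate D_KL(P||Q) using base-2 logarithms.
1.4420 bits

D_KL(P||Q) = Σ P(x) log₂(P(x)/Q(x))

Computing term by term:
  P(1)·log₂(P(1)/Q(1)) = 0.5·log₂(0.5/0.0351) = 1.91619
  P(2)·log₂(P(2)/Q(2)) = 0.5·log₂(0.5/0.9649) = -0.47423

D_KL(P||Q) = 1.91619 - 0.47423 = 1.44196 ≈ 1.4420 bits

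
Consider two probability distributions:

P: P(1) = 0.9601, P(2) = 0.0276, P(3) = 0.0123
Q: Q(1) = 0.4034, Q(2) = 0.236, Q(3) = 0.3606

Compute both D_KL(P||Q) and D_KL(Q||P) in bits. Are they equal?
D_KL(P||Q) = 1.0557 bits, D_KL(Q||P) = 1.9835 bits. No, they are not equal.

D_KL(P||Q) = Σ P(x) log₂(P(x)/Q(x))

Computing term by term:
  P(1)·log₂(P(1)/Q(1)) = 0.9601·log₂(0.9601/0.4034) = 1.20106
  P(2)·log₂(P(2)/Q(2)) = 0.0276·log₂(0.0276/0.236) = -0.08545
  P(3)·log₂(P(3)/Q(3)) = 0.0123·log₂(0.0123/0.3606) = -0.05995

D_KL(P||Q) = 1.20106 - 0.08545 - 0.05995 = 1.05566 ≈ 1.0557 bits

D_KL(Q||P) = Σ Q(x) log₂(Q(x)/P(x))

Computing term by term:
  Q(1)·log₂(Q(1)/P(1)) = 0.4034·log₂(0.4034/0.9601) = -0.50464
  Q(2)·log₂(Q(2)/P(2)) = 0.236·log₂(0.236/0.0276) = 0.73067
  Q(3)·log₂(Q(3)/P(3)) = 0.3606·log₂(0.3606/0.0123) = 1.75745

D_KL(Q||P) = -0.50464 + 0.73067 + 1.75745 = 1.98348 ≈ 1.9835 bits

These are NOT equal (difference: 0.9278 bits). KL divergence is asymmetric: D_KL(P||Q) ≠ D_KL(Q||P) in general.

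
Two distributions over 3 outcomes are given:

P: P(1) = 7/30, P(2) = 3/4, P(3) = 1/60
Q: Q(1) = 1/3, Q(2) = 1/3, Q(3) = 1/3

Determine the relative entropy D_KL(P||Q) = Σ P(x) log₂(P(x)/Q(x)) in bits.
0.6853 bits

D_KL(P||Q) = Σ P(x) log₂(P(x)/Q(x))

Computing term by term:
  P(1)·log₂(P(1)/Q(1)) = (7/30)·log₂((7/30)/(1/3)) = -0.12007
  P(2)·log₂(P(2)/Q(2)) = (3/4)·log₂((3/4)/(1/3)) = 0.87744
  P(3)·log₂(P(3)/Q(3)) = (1/60)·log₂((1/60)/(1/3)) = -0.07203

D_KL(P||Q) = -0.12007 + 0.87744 - 0.07203 = 0.68534 ≈ 0.6853 bits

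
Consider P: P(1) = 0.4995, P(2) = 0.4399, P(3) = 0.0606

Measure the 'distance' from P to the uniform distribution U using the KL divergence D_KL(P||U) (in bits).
0.3185 bits

U(i) = 1/3 for all i

D_KL(P||U) = Σ P(x) log₂(P(x) / (1/3))
           = Σ P(x) log₂(P(x)) + log₂(3)
           = log₂(3) - H(P)

H(P) = -Σ P(x) log₂(P(x)):
  -P(1)·log₂(P(1)) = -(0.4995)·log₂(0.4995) = 0.50022
  -P(2)·log₂(P(2)) = -(0.4399)·log₂(0.4399) = 0.52117
  -P(3)·log₂(P(3)) = -(0.0606)·log₂(0.0606) = 0.24510
H(P) = 0.50022 + 0.52117 + 0.24510 = 1.26649 bits

log₂(3) = 1.58496 bits

D_KL(P||U) = 1.58496 - 1.26649 = 0.31847 ≈ 0.3185 bits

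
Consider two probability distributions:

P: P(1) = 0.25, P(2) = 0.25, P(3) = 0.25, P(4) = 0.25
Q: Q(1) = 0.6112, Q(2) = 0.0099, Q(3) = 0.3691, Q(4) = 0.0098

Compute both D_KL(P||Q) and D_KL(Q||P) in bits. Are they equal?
D_KL(P||Q) = 1.8699 bits, D_KL(Q||P) = 0.9038 bits. No, they are not equal.

D_KL(P||Q) = Σ P(x) log₂(P(x)/Q(x))

Computing term by term:
  P(1)·log₂(P(1)/Q(1)) = 0.25·log₂(0.25/0.6112) = -0.32243
  P(2)·log₂(P(2)/Q(2)) = 0.25·log₂(0.25/0.0099) = 1.16459
  P(3)·log₂(P(3)/Q(3)) = 0.25·log₂(0.25/0.3691) = -0.14052
  P(4)·log₂(P(4)/Q(4)) = 0.25·log₂(0.25/0.0098) = 1.16825

D_KL(P||Q) = -0.32243 + 1.16459 - 0.14052 + 1.16825 = 1.86989 ≈ 1.8699 bits

D_KL(Q||P) = Σ Q(x) log₂(Q(x)/P(x))

Computing term by term:
  Q(1)·log₂(Q(1)/P(1)) = 0.6112·log₂(0.6112/0.25) = 0.78827
  Q(2)·log₂(Q(2)/P(2)) = 0.0099·log₂(0.0099/0.25) = -0.04612
  Q(3)·log₂(Q(3)/P(3)) = 0.3691·log₂(0.3691/0.25) = 0.20747
  Q(4)·log₂(Q(4)/P(4)) = 0.0098·log₂(0.0098/0.25) = -0.04580

D_KL(Q||P) = 0.78827 - 0.04612 + 0.20747 - 0.04580 = 0.90382 ≈ 0.9038 bits

These are NOT equal (difference: 0.9661 bits). KL divergence is asymmetric: D_KL(P||Q) ≠ D_KL(Q||P) in general.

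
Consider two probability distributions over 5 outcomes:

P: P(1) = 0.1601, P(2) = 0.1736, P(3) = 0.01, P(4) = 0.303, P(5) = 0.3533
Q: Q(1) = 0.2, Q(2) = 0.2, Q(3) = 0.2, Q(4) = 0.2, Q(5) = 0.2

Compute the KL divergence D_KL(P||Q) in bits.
0.3415 bits

D_KL(P||Q) = Σ P(x) log₂(P(x)/Q(x))

Computing term by term:
  P(1)·log₂(P(1)/Q(1)) = 0.1601·log₂(0.1601/0.2) = -0.05140
  P(2)·log₂(P(2)/Q(2)) = 0.1736·log₂(0.1736/0.2) = -0.03545
  P(3)·log₂(P(3)/Q(3)) = 0.01·log₂(0.01/0.2) = -0.04322
  P(4)·log₂(P(4)/Q(4)) = 0.303·log₂(0.303/0.2) = 0.18159
  P(5)·log₂(P(5)/Q(5)) = 0.3533·log₂(0.3533/0.2) = 0.29002

D_KL(P||Q) = -0.05140 - 0.03545 - 0.04322 + 0.18159 + 0.29002 = 0.34154 ≈ 0.3415 bits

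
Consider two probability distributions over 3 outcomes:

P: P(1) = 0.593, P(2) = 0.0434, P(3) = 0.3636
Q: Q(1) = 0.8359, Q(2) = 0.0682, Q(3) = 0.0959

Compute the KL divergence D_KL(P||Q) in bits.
0.3771 bits

D_KL(P||Q) = Σ P(x) log₂(P(x)/Q(x))

Computing term by term:
  P(1)·log₂(P(1)/Q(1)) = 0.593·log₂(0.593/0.8359) = -0.29371
  P(2)·log₂(P(2)/Q(2)) = 0.0434·log₂(0.0434/0.0682) = -0.02830
  P(3)·log₂(P(3)/Q(3)) = 0.3636·log₂(0.3636/0.0959) = 0.69911

D_KL(P||Q) = -0.29371 - 0.02830 + 0.69911 = 0.37710 ≈ 0.3771 bits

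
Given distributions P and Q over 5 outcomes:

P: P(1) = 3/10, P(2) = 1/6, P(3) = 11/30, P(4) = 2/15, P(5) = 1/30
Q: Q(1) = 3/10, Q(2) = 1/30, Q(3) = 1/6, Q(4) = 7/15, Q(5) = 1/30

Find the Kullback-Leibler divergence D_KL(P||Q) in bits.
0.5631 bits

D_KL(P||Q) = Σ P(x) log₂(P(x)/Q(x))

Computing term by term:
  P(1)·log₂(P(1)/Q(1)) = (3/10)·log₂((3/10)/(3/10)) = 0.00000
  P(2)·log₂(P(2)/Q(2)) = (1/6)·log₂((1/6)/(1/30)) = 0.38699
  P(3)·log₂(P(3)/Q(3)) = (11/30)·log₂((11/30)/(1/6)) = 0.41708
  P(4)·log₂(P(4)/Q(4)) = (2/15)·log₂((2/15)/(7/15)) = -0.24098
  P(5)·log₂(P(5)/Q(5)) = (1/30)·log₂((1/30)/(1/30)) = 0.00000

D_KL(P||Q) = 0.00000 + 0.38699 + 0.41708 - 0.24098 + 0.00000 = 0.56309 ≈ 0.5631 bits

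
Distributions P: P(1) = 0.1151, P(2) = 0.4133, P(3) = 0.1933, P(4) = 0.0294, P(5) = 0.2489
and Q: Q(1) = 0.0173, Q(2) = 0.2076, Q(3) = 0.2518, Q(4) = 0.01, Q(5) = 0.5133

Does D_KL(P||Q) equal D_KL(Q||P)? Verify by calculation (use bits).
D_KL(P||Q) = 0.4374 bits, D_KL(Q||P) = 0.3630 bits. No — D_KL(P||Q) ≠ D_KL(Q||P) for this pair.

D_KL(P||Q) = Σ P(x) log₂(P(x)/Q(x))

Computing term by term:
  P(1)·log₂(P(1)/Q(1)) = 0.1151·log₂(0.1151/0.0173) = 0.31469
  P(2)·log₂(P(2)/Q(2)) = 0.4133·log₂(0.4133/0.2076) = 0.41057
  P(3)·log₂(P(3)/Q(3)) = 0.1933·log₂(0.1933/0.2518) = -0.07373
  P(4)·log₂(P(4)/Q(4)) = 0.0294·log₂(0.0294/0.01) = 0.04574
  P(5)·log₂(P(5)/Q(5)) = 0.2489·log₂(0.2489/0.5133) = -0.25991

D_KL(P||Q) = 0.31469 + 0.41057 - 0.07373 + 0.04574 - 0.25991 = 0.43736 ≈ 0.4374 bits

D_KL(Q||P) = Σ Q(x) log₂(Q(x)/P(x))

Computing term by term:
  Q(1)·log₂(Q(1)/P(1)) = 0.0173·log₂(0.0173/0.1151) = -0.04730
  Q(2)·log₂(Q(2)/P(2)) = 0.2076·log₂(0.2076/0.4133) = -0.20623
  Q(3)·log₂(Q(3)/P(3)) = 0.2518·log₂(0.2518/0.1933) = 0.09605
  Q(4)·log₂(Q(4)/P(4)) = 0.01·log₂(0.01/0.0294) = -0.01556
  Q(5)·log₂(Q(5)/P(5)) = 0.5133·log₂(0.5133/0.2489) = 0.53601

D_KL(Q||P) = -0.04730 - 0.20623 + 0.09605 - 0.01556 + 0.53601 = 0.36297 ≈ 0.3630 bits

These are NOT equal (difference: 0.0744 bits). KL divergence is asymmetric: D_KL(P||Q) ≠ D_KL(Q||P) in general.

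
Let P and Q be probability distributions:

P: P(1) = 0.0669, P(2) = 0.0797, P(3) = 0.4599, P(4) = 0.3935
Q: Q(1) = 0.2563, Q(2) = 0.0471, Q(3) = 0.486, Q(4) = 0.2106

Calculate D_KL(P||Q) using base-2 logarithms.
0.2491 bits

D_KL(P||Q) = Σ P(x) log₂(P(x)/Q(x))

Computing term by term:
  P(1)·log₂(P(1)/Q(1)) = 0.0669·log₂(0.0669/0.2563) = -0.12964
  P(2)·log₂(P(2)/Q(2)) = 0.0797·log₂(0.0797/0.0471) = 0.06048
  P(3)·log₂(P(3)/Q(3)) = 0.4599·log₂(0.4599/0.486) = -0.03662
  P(4)·log₂(P(4)/Q(4)) = 0.3935·log₂(0.3935/0.2106) = 0.35488

D_KL(P||Q) = -0.12964 + 0.06048 - 0.03662 + 0.35488 = 0.24910 ≈ 0.2491 bits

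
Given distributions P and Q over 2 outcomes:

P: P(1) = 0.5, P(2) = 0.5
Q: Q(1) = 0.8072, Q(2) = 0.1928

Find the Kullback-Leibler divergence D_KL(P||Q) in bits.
0.3419 bits

D_KL(P||Q) = Σ P(x) log₂(P(x)/Q(x))

Computing term by term:
  P(1)·log₂(P(1)/Q(1)) = 0.5·log₂(0.5/0.8072) = -0.34550
  P(2)·log₂(P(2)/Q(2)) = 0.5·log₂(0.5/0.1928) = 0.68741

D_KL(P||Q) = -0.34550 + 0.68741 = 0.34191 ≈ 0.3419 bits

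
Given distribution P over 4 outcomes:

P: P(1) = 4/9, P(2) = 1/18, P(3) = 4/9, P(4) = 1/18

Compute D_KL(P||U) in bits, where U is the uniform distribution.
0.4967 bits

U(i) = 1/4 for all i

D_KL(P||U) = Σ P(x) log₂(P(x) / (1/4))
           = Σ P(x) log₂(P(x)) + log₂(4)
           = log₂(4) - H(P)

H(P) = -Σ P(x) log₂(P(x)):
  -P(1)·log₂(P(1)) = -(4/9)·log₂(4/9) = 0.51997
  -P(2)·log₂(P(2)) = -(1/18)·log₂(1/18) = 0.23166
  -P(3)·log₂(P(3)) = -(4/9)·log₂(4/9) = 0.51997
  -P(4)·log₂(P(4)) = -(1/18)·log₂(1/18) = 0.23166
H(P) = 0.51997 + 0.23166 + 0.51997 + 0.23166 = 1.50326 bits

log₂(4) = 2.00000 bits

D_KL(P||U) = 2.00000 - 1.50326 = 0.49674 ≈ 0.4967 bits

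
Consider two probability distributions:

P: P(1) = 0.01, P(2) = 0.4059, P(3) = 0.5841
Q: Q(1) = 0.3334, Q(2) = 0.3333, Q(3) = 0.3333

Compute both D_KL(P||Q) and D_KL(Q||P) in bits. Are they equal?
D_KL(P||Q) = 0.5376 bits, D_KL(Q||P) = 1.3222 bits. No, they are not equal.

D_KL(P||Q) = Σ P(x) log₂(P(x)/Q(x))

Computing term by term:
  P(1)·log₂(P(1)/Q(1)) = 0.01·log₂(0.01/0.3334) = -0.05059
  P(2)·log₂(P(2)/Q(2)) = 0.4059·log₂(0.4059/0.3333) = 0.11540
  P(3)·log₂(P(3)/Q(3)) = 0.5841·log₂(0.5841/0.3333) = 0.47277

D_KL(P||Q) = -0.05059 + 0.11540 + 0.47277 = 0.53758 ≈ 0.5376 bits

D_KL(Q||P) = Σ Q(x) log₂(Q(x)/P(x))

Computing term by term:
  Q(1)·log₂(Q(1)/P(1)) = 0.3334·log₂(0.3334/0.01) = 1.68673
  Q(2)·log₂(Q(2)/P(2)) = 0.3333·log₂(0.3333/0.4059) = -0.09476
  Q(3)·log₂(Q(3)/P(3)) = 0.3333·log₂(0.3333/0.5841) = -0.26977

D_KL(Q||P) = 1.68673 - 0.09476 - 0.26977 = 1.32220 ≈ 1.3222 bits

These are NOT equal (difference: 0.7846 bits). KL divergence is asymmetric: D_KL(P||Q) ≠ D_KL(Q||P) in general.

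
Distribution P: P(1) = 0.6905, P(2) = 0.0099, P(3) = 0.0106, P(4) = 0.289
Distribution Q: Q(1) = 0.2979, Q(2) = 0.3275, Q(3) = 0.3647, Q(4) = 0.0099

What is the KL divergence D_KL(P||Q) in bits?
2.1401 bits

D_KL(P||Q) = Σ P(x) log₂(P(x)/Q(x))

Computing term by term:
  P(1)·log₂(P(1)/Q(1)) = 0.6905·log₂(0.6905/0.2979) = 0.83745
  P(2)·log₂(P(2)/Q(2)) = 0.0099·log₂(0.0099/0.3275) = -0.04997
  P(3)·log₂(P(3)/Q(3)) = 0.0106·log₂(0.0106/0.3647) = -0.05411
  P(4)·log₂(P(4)/Q(4)) = 0.289·log₂(0.289/0.0099) = 1.40671

D_KL(P||Q) = 0.83745 - 0.04997 - 0.05411 + 1.40671 = 2.14008 ≈ 2.1401 bits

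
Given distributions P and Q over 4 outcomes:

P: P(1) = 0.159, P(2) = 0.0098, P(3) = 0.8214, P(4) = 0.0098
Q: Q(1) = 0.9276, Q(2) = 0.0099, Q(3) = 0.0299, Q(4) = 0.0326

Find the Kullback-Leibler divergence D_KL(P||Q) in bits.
3.5045 bits

D_KL(P||Q) = Σ P(x) log₂(P(x)/Q(x))

Computing term by term:
  P(1)·log₂(P(1)/Q(1)) = 0.159·log₂(0.159/0.9276) = -0.40457
  P(2)·log₂(P(2)/Q(2)) = 0.0098·log₂(0.0098/0.0099) = -0.00014
  P(3)·log₂(P(3)/Q(3)) = 0.8214·log₂(0.8214/0.0299) = 3.92618
  P(4)·log₂(P(4)/Q(4)) = 0.0098·log₂(0.0098/0.0326) = -0.01699

D_KL(P||Q) = -0.40457 - 0.00014 + 3.92618 - 0.01699 = 3.50448 ≈ 3.5045 bits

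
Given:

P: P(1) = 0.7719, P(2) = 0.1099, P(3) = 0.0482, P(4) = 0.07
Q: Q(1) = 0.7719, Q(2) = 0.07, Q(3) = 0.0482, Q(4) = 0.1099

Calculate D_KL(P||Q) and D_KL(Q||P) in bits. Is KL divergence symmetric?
D_KL(P||Q) = 0.0260 bits, D_KL(Q||P) = 0.0260 bits. The two values coincide for this particular pair, but no — KL divergence is not symmetric in general.

D_KL(P||Q) = Σ P(x) log₂(P(x)/Q(x))

Computing term by term:
  P(1)·log₂(P(1)/Q(1)) = 0.7719·log₂(0.7719/0.7719) = 0.00000
  P(2)·log₂(P(2)/Q(2)) = 0.1099·log₂(0.1099/0.07) = 0.07152
  P(3)·log₂(P(3)/Q(3)) = 0.0482·log₂(0.0482/0.0482) = 0.00000
  P(4)·log₂(P(4)/Q(4)) = 0.07·log₂(0.07/0.1099) = -0.04555

D_KL(P||Q) = 0.00000 + 0.07152 + 0.00000 - 0.04555 = 0.02597 ≈ 0.0260 bits

D_KL(Q||P) = Σ Q(x) log₂(Q(x)/P(x))

Computing term by term:
  Q(1)·log₂(Q(1)/P(1)) = 0.7719·log₂(0.7719/0.7719) = 0.00000
  Q(2)·log₂(Q(2)/P(2)) = 0.07·log₂(0.07/0.1099) = -0.04555
  Q(3)·log₂(Q(3)/P(3)) = 0.0482·log₂(0.0482/0.0482) = 0.00000
  Q(4)·log₂(Q(4)/P(4)) = 0.1099·log₂(0.1099/0.07) = 0.07152

D_KL(Q||P) = 0.00000 - 0.04555 + 0.00000 + 0.07152 = 0.02597 ≈ 0.0260 bits

These ARE equal here. Q is P with outcomes relabeled (Q(2) = P(4), Q(4) = P(2)) by a relabeling that is its own inverse, so the two sums contain exactly the same terms in a different order. This is a special case — KL divergence is not symmetric in general: D_KL(P||Q) ≠ D_KL(Q||P) for most P, Q.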